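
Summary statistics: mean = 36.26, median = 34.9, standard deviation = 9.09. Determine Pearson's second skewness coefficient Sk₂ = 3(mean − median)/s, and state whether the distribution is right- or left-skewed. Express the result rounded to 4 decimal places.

0.4488, right-skewed

Sk₂ = 3(36.26 − 34.9) / 9.09 = 3 × 1.3600 / 9.09
    = 4.0800 / 9.09 ≈ 0.4488
Sk₂ > 0 ⇒ mean > median ⇒ right-skewed (positive skew).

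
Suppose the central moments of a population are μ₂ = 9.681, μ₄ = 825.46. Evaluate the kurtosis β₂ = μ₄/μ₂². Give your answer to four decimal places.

μ₂² = 9.681² = 93.72176
μ₄/μ₂² = 825.46 / 93.72176 = 8.80756
β₂ ≈ 8.8076

8.8076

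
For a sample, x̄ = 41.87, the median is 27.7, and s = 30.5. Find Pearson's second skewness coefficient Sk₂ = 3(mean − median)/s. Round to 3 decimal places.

Sk₂ = 3(41.87 − 27.7) / 30.5 = 3 × 14.1700 / 30.5
    = 42.5100 / 30.5 ≈ 1.394

1.394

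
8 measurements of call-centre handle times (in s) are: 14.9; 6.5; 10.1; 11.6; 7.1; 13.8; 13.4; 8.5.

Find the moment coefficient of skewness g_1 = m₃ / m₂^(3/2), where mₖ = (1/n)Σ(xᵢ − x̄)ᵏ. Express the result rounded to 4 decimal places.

-0.0722

x̄ = (14.9 + 6.5 + 10.1 + 11.6 + 7.1 + 13.8 + 13.4 + 8.5) / 8 = 10.7375
deviations (xᵢ − x̄): 4.1625, -4.2375, -0.6375, 0.8625, -3.6375, 3.0625, 2.6625, -2.2375
Σ(xᵢ − x̄)² = 71.1388 ⇒ m₂ = 71.1388/8 = 8.89234
Σ(xᵢ − x̄)³ = -15.3205 ⇒ m₃ = -15.3205/8 = -1.91507
m₂^(3/2) = 8.89234^(1.5) = 26.51700
g_1 = m₃ / m₂^(3/2) = -1.91507 / 26.51700 ≈ -0.0722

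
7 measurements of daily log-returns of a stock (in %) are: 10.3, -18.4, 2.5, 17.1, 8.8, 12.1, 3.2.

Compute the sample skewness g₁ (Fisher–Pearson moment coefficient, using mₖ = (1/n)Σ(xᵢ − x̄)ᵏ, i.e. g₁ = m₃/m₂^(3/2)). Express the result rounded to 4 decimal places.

-1.2604

x̄ = (10.3 - 18.4 + 2.5 + 17.1 + 8.8 + 12.1 + 3.2) / 7 = 5.0857
deviations (xᵢ − x̄): 5.2143, -23.4857, -2.5857, 12.0143, 3.7143, 7.0143, -1.8857
Σ(xᵢ − x̄)² = 796.3486 ⇒ m₂ = 796.3486/7 = 113.76408
Σ(xᵢ − x̄)³ = -10705.9198 ⇒ m₃ = -10705.9198/7 = -1529.41711
m₂^(3/2) = 113.76408^(1.5) = 1213.41050
g₁ = m₃ / m₂^(3/2) = -1529.41711 / 1213.41050 ≈ -1.2604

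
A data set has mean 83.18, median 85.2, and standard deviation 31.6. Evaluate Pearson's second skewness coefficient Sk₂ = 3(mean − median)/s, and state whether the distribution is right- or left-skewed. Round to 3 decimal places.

-0.192, left-skewed

Sk₂ = 3(83.18 − 85.2) / 31.6 = 3 × -2.0200 / 31.6
    = -6.0600 / 31.6 ≈ -0.192
Sk₂ < 0 ⇒ mean < median ⇒ left-skewed (negative skew).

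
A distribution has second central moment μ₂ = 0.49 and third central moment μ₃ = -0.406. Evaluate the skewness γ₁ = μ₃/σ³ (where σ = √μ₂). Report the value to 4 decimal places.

-1.1837

σ = √μ₂ = √0.49 = 0.70000
σ³ = μ₂^(3/2) = 0.34300
γ₁ = μ₃/σ³ = -0.406 / 0.34300 ≈ -1.1837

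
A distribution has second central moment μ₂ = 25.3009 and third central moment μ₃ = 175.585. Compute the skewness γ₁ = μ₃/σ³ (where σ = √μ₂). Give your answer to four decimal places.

1.3797

σ = √μ₂ = √25.3009 = 5.03000
σ³ = μ₂^(3/2) = 127.26353
γ₁ = μ₃/σ³ = 175.585 / 127.26353 ≈ 1.3797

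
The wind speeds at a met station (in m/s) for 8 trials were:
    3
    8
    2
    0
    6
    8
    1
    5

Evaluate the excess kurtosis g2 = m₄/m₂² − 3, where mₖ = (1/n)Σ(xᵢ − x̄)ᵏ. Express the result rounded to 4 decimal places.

-1.4424

x̄ = 4.1250
Σ(xᵢ − x̄)² = 66.8750 ⇒ m₂ = 8.35938
Σ(xᵢ − x̄)⁴ = 870.7754 ⇒ m₄ = 108.84692
m₂² = 69.87915
g2 = m₄/m₂² − 3 = 1.55765 − 3 ≈ -1.4424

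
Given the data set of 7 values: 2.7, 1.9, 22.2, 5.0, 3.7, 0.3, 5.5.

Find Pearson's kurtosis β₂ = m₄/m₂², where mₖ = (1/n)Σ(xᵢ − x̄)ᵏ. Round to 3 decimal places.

4.651

x̄ = 5.9000
Σ(xᵢ − x̄)² = 329.1000 ⇒ m₂ = 47.01429
Σ(xᵢ − x̄)⁴ = 71959.5906 ⇒ m₄ = 10279.94151
m₂² = 2210.34306
β₂ = m₄/m₂² = 10279.94151 / 2210.34306 ≈ 4.651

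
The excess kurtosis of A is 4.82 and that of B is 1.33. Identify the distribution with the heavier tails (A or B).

Higher excess kurtosis ⇒ heavier tails relative to the normal distribution.
4.82 vs 1.33: the larger is 4.82, so A has heavier tails.

A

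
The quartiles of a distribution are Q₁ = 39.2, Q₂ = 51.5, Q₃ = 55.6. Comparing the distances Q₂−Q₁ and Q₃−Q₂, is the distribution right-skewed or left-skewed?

Q₂ − Q₁ = 12.3;  Q₃ − Q₂ = 4.1
Q₂ − Q₁ > Q₃ − Q₂ ⇒ the lower half is more spread out ⇒ left-skewed.

left-skewed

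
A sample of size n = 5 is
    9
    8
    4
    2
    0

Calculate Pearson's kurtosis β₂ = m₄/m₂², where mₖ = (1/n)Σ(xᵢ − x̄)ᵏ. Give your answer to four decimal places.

x̄ = 4.6000
Σ(xᵢ − x̄)² = 59.2000 ⇒ m₂ = 11.84000
Σ(xᵢ − x̄)⁴ = 1002.0160 ⇒ m₄ = 200.40320
m₂² = 140.18560
β₂ = m₄/m₂² = 200.40320 / 140.18560 ≈ 1.4296

1.4296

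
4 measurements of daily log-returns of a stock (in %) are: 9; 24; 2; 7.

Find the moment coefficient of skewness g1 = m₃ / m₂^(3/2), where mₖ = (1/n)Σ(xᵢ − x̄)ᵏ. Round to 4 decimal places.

x̄ = (9 + 24 + 2 + 7) / 4 = 10.5000
deviations (xᵢ − x̄): -1.5000, 13.5000, -8.5000, -3.5000
Σ(xᵢ − x̄)² = 269.0000 ⇒ m₂ = 269.0000/4 = 67.25000
Σ(xᵢ − x̄)³ = 1800.0000 ⇒ m₃ = 1800.0000/4 = 450.00000
m₂^(3/2) = 67.25000^(1.5) = 551.49100
g1 = m₃ / m₂^(3/2) = 450.00000 / 551.49100 ≈ 0.8160

0.8160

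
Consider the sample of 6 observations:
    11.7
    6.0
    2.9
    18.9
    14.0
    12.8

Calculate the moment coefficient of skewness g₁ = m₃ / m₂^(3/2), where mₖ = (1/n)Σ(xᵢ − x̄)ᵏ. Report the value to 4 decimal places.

-0.1780

x̄ = (11.7 + 6.0 + 2.9 + 18.9 + 14.0 + 12.8) / 6 = 11.0500
deviations (xᵢ − x̄): 0.6500, -5.0500, -8.1500, 7.8500, 2.9500, 1.7500
Σ(xᵢ − x̄)² = 165.7350 ⇒ m₂ = 165.7350/6 = 27.62250
Σ(xᵢ − x̄)³ = -155.0880 ⇒ m₃ = -155.0880/6 = -25.84800
m₂^(3/2) = 27.62250^(1.5) = 145.17588
g₁ = m₃ / m₂^(3/2) = -25.84800 / 145.17588 ≈ -0.1780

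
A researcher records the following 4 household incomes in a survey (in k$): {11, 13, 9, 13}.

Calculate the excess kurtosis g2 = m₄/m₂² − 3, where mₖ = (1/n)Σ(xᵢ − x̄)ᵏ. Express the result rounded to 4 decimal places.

-1.3719

x̄ = 11.5000
Σ(xᵢ − x̄)² = 11.0000 ⇒ m₂ = 2.75000
Σ(xᵢ − x̄)⁴ = 49.2500 ⇒ m₄ = 12.31250
m₂² = 7.56250
g2 = m₄/m₂² − 3 = 1.62810 − 3 ≈ -1.3719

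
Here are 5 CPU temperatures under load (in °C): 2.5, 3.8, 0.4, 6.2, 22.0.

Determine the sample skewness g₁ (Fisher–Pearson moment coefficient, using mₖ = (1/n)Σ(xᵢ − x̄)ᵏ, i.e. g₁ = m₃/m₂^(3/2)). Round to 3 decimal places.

x̄ = (2.5 + 3.8 + 0.4 + 6.2 + 22.0) / 5 = 6.9800
deviations (xᵢ − x̄): -4.4800, -3.1800, -6.5800, -0.7800, 15.0200
Σ(xᵢ − x̄)² = 299.6880 ⇒ m₂ = 299.6880/5 = 59.93760
Σ(xᵢ − x̄)³ = 2981.0803 ⇒ m₃ = 2981.0803/5 = 596.21606
m₂^(3/2) = 59.93760^(1.5) = 464.03317
g₁ = m₃ / m₂^(3/2) = 596.21606 / 464.03317 ≈ 1.285

1.285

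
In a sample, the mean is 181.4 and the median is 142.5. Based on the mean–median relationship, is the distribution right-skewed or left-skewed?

right-skewed

mean − median = 181.4 − 142.5 = 38.9
mean > median ⇒ the longer tail is on the right ⇒ right-skewed (positively skewed).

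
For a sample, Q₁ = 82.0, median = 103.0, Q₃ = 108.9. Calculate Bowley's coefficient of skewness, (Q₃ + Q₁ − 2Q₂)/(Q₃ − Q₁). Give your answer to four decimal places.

-0.5613

numerator: Q₃ + Q₁ − 2Q₂ = 108.9 + 82.0 − 2×103.0 = -15.1000
denominator: Q₃ − Q₁ = 108.9 − 82.0 = 26.9000
Bowley skewness = -15.1000 / 26.9000 ≈ -0.5613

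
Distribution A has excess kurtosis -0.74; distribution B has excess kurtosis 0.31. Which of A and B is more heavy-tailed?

B

Higher excess kurtosis ⇒ heavier tails relative to the normal distribution.
-0.74 vs 0.31: the larger is 0.31, so B has heavier tails. (B is leptokurtic — heavier-than-normal tails; the other is platykurtic.)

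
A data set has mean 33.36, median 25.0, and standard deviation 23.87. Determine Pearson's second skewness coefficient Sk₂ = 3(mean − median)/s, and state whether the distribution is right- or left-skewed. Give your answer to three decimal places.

Sk₂ = 3(33.36 − 25.0) / 23.87 = 3 × 8.3600 / 23.87
    = 25.0800 / 23.87 ≈ 1.051
Sk₂ > 0 ⇒ mean > median ⇒ right-skewed (positive skew).

1.051, right-skewed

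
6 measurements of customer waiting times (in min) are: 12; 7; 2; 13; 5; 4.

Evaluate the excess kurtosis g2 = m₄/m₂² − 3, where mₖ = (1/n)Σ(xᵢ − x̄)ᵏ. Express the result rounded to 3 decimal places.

-1.441

x̄ = 7.1667
Σ(xᵢ − x̄)² = 98.8333 ⇒ m₂ = 16.47222
Σ(xᵢ − x̄)⁴ = 2538.8194 ⇒ m₄ = 423.13657
m₂² = 271.33410
g2 = m₄/m₂² − 3 = 1.55947 − 3 ≈ -1.441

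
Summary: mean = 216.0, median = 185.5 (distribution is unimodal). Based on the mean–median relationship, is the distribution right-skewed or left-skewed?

right-skewed

mean − median = 216.0 − 185.5 = 30.5
mean > median ⇒ the longer tail is on the right ⇒ right-skewed (positively skewed).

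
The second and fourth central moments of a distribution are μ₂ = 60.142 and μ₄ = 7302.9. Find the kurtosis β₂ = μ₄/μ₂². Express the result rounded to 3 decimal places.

μ₂² = 60.142² = 3617.06016
μ₄/μ₂² = 7302.9 / 3617.06016 = 2.01902
β₂ ≈ 2.019

2.019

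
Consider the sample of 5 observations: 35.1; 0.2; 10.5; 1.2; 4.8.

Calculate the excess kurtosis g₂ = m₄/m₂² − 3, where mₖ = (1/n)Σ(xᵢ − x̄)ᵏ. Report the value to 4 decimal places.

-0.1465

x̄ = 10.3600
Σ(xᵢ − x̄)² = 830.1320 ⇒ m₂ = 166.02640
Σ(xᵢ − x̄)⁴ = 393278.0722 ⇒ m₄ = 78655.61445
m₂² = 27564.76550
g₂ = m₄/m₂² − 3 = 2.85348 − 3 ≈ -0.1465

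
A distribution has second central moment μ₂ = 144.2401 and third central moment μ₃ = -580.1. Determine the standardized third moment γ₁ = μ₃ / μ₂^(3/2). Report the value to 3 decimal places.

σ = √μ₂ = √144.2401 = 12.01000
σ³ = μ₂^(3/2) = 1732.32360
γ₁ = μ₃/σ³ = -580.1 / 1732.32360 ≈ -0.335

-0.335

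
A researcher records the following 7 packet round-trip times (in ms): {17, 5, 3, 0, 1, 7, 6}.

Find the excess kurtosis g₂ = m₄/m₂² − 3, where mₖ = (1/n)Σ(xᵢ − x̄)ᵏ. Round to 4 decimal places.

x̄ = 5.5714
Σ(xᵢ − x̄)² = 191.7143 ⇒ m₂ = 27.38776
Σ(xᵢ − x̄)⁴ = 18507.8426 ⇒ m₄ = 2643.97751
m₂² = 750.08913
g₂ = m₄/m₂² − 3 = 3.52488 − 3 ≈ 0.5249

0.5249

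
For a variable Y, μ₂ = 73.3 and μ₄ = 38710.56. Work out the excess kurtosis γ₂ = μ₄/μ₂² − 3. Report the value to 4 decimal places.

4.2048

μ₂² = 73.3² = 5372.89000
μ₄/μ₂² = 38710.56 / 5372.89000 = 7.20479
γ₂ = 7.20479 − 3 ≈ 4.2048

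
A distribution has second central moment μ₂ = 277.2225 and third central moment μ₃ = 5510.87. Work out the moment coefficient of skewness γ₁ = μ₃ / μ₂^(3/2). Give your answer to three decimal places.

1.194

σ = √μ₂ = √277.2225 = 16.65000
σ³ = μ₂^(3/2) = 4615.75463
γ₁ = μ₃/σ³ = 5510.87 / 4615.75463 ≈ 1.194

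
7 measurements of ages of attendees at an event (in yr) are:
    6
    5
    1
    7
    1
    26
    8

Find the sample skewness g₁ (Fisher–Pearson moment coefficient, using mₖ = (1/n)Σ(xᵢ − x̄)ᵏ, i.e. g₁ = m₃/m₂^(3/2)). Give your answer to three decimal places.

1.597

x̄ = (6 + 5 + 1 + 7 + 1 + 26 + 8) / 7 = 7.7143
deviations (xᵢ − x̄): -1.7143, -2.7143, -6.7143, -0.7143, -6.7143, 18.2857, 0.2857
Σ(xᵢ − x̄)² = 435.4286 ⇒ m₂ = 435.4286/7 = 62.20408
Σ(xᵢ − x̄)³ = 5483.3878 ⇒ m₃ = 5483.3878/7 = 783.34111
m₂^(3/2) = 62.20408^(1.5) = 490.60088
g₁ = m₃ / m₂^(3/2) = 783.34111 / 490.60088 ≈ 1.597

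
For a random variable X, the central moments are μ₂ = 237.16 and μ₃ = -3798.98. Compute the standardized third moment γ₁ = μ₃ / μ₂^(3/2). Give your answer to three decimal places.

σ = √μ₂ = √237.16 = 15.40000
σ³ = μ₂^(3/2) = 3652.26400
γ₁ = μ₃/σ³ = -3798.98 / 3652.26400 ≈ -1.040

-1.040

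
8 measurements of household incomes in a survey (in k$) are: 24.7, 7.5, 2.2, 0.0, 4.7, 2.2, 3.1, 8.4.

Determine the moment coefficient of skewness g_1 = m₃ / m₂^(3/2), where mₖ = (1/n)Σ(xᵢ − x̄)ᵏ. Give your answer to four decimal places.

x̄ = (24.7 + 7.5 + 2.2 + 0.0 + 4.7 + 2.2 + 3.1 + 8.4) / 8 = 6.6000
deviations (xᵢ − x̄): 18.1000, 0.9000, -4.4000, -6.6000, -1.9000, -4.4000, -3.5000, 1.8000
Σ(xᵢ − x̄)² = 429.8000 ⇒ m₂ = 429.8000/8 = 53.72500
Σ(xᵢ − x̄)³ = 5428.7040 ⇒ m₃ = 5428.7040/8 = 678.58800
m₂^(3/2) = 53.72500^(1.5) = 393.78996
g_1 = m₃ / m₂^(3/2) = 678.58800 / 393.78996 ≈ 1.7232

1.7232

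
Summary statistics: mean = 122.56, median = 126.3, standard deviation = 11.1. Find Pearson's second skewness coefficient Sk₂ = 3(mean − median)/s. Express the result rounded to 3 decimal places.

Sk₂ = 3(122.56 − 126.3) / 11.1 = 3 × -3.7400 / 11.1
    = -11.2200 / 11.1 ≈ -1.011

-1.011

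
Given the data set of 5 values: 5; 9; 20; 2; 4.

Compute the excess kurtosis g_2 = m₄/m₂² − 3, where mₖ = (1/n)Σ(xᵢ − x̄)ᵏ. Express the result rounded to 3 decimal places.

x̄ = 8.0000
Σ(xᵢ − x̄)² = 206.0000 ⇒ m₂ = 41.20000
Σ(xᵢ − x̄)⁴ = 22370.0000 ⇒ m₄ = 4474.00000
m₂² = 1697.44000
g_2 = m₄/m₂² − 3 = 2.63573 − 3 ≈ -0.364

-0.364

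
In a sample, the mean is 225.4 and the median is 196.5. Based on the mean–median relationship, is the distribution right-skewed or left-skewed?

mean − median = 225.4 − 196.5 = 28.9
mean > median ⇒ the longer tail is on the right ⇒ right-skewed (positively skewed).

right-skewed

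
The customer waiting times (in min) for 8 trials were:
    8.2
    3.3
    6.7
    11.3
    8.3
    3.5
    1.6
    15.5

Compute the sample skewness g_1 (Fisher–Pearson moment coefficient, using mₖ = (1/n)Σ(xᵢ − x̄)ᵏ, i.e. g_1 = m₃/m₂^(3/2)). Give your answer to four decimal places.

x̄ = (8.2 + 3.3 + 6.7 + 11.3 + 8.3 + 3.5 + 1.6 + 15.5) / 8 = 7.3000
deviations (xᵢ − x̄): 0.9000, -4.0000, -0.6000, 4.0000, 1.0000, -3.8000, -5.7000, 8.2000
Σ(xᵢ − x̄)² = 148.3400 ⇒ m₂ = 148.3400/8 = 18.54250
Σ(xᵢ − x̄)³ = 312.8160 ⇒ m₃ = 312.8160/8 = 39.10200
m₂^(3/2) = 18.54250^(1.5) = 79.84587
g_1 = m₃ / m₂^(3/2) = 39.10200 / 79.84587 ≈ 0.4897

0.4897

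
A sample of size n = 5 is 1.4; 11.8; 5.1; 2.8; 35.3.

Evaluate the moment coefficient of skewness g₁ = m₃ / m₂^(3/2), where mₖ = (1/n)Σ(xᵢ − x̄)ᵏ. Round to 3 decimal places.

x̄ = (1.4 + 11.8 + 5.1 + 2.8 + 35.3) / 5 = 11.2800
deviations (xᵢ − x̄): -9.8800, 0.5200, -6.1800, -8.4800, 24.0200
Σ(xᵢ − x̄)² = 784.9480 ⇒ m₂ = 784.9480/5 = 156.98960
Σ(xᵢ − x̄)³ = 12048.4699 ⇒ m₃ = 12048.4699/5 = 2409.69398
m₂^(3/2) = 156.98960^(1.5) = 1967.00890
g₁ = m₃ / m₂^(3/2) = 2409.69398 / 1967.00890 ≈ 1.225

1.225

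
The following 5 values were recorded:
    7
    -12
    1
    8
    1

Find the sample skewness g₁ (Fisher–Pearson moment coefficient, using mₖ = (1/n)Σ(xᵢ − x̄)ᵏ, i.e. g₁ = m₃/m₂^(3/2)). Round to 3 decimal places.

-0.905

x̄ = (7 - 12 + 1 + 8 + 1) / 5 = 1.0000
deviations (xᵢ − x̄): 6.0000, -13.0000, 0.0000, 7.0000, 0.0000
Σ(xᵢ − x̄)² = 254.0000 ⇒ m₂ = 254.0000/5 = 50.80000
Σ(xᵢ − x̄)³ = -1638.0000 ⇒ m₃ = -1638.0000/5 = -327.60000
m₂^(3/2) = 50.80000^(1.5) = 362.07252
g₁ = m₃ / m₂^(3/2) = -327.60000 / 362.07252 ≈ -0.905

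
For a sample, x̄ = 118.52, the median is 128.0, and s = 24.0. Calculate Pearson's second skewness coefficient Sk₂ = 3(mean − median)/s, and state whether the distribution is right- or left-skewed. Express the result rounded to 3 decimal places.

Sk₂ = 3(118.52 − 128.0) / 24.0 = 3 × -9.4800 / 24.0
    = -28.4400 / 24.0 ≈ -1.185
Sk₂ < 0 ⇒ mean < median ⇒ left-skewed (negative skew).

-1.185, left-skewed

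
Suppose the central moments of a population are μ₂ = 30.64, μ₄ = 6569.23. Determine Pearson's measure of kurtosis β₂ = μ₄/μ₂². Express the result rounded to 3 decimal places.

μ₂² = 30.64² = 938.80960
μ₄/μ₂² = 6569.23 / 938.80960 = 6.99740
β₂ ≈ 6.997

6.997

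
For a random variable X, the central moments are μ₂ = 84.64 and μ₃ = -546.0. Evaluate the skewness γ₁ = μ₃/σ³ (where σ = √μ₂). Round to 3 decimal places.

σ = √μ₂ = √84.64 = 9.20000
σ³ = μ₂^(3/2) = 778.68800
γ₁ = μ₃/σ³ = -546.0 / 778.68800 ≈ -0.701

-0.701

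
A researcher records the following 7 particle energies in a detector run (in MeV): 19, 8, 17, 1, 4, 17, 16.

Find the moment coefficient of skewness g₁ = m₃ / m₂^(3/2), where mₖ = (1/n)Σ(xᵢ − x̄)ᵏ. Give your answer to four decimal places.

x̄ = (19 + 8 + 17 + 1 + 4 + 17 + 16) / 7 = 11.7143
deviations (xᵢ − x̄): 7.2857, -3.7143, 5.2857, -10.7143, -7.7143, 5.2857, 4.2857
Σ(xᵢ − x̄)² = 315.4286 ⇒ m₂ = 315.4286/7 = 45.06122
Σ(xᵢ − x̄)³ = -979.4694 ⇒ m₃ = -979.4694/7 = -139.92420
m₂^(3/2) = 45.06122^(1.5) = 302.48545
g₁ = m₃ / m₂^(3/2) = -139.92420 / 302.48545 ≈ -0.4626

-0.4626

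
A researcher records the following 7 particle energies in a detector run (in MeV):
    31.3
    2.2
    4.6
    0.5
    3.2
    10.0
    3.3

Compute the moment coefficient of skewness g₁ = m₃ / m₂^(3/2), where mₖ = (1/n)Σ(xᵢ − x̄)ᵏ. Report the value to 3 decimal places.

1.747

x̄ = (31.3 + 2.2 + 4.6 + 0.5 + 3.2 + 10.0 + 3.3) / 7 = 7.8714
deviations (xᵢ − x̄): 23.4286, -5.6714, -3.2714, -7.3714, -4.6714, 2.1286, -4.5714
Σ(xᵢ − x̄)² = 693.3543 ⇒ m₂ = 693.3543/7 = 99.05061
Σ(xᵢ − x̄)³ = 12054.0825 ⇒ m₃ = 12054.0825/7 = 1722.01179
m₂^(3/2) = 99.05061^(1.5) = 985.79304
g₁ = m₃ / m₂^(3/2) = 1722.01179 / 985.79304 ≈ 1.747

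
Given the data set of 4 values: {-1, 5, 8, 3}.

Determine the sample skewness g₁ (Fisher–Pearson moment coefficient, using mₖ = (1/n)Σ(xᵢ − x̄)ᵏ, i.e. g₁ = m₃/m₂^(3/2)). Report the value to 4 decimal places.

x̄ = (-1 + 5 + 8 + 3) / 4 = 3.7500
deviations (xᵢ − x̄): -4.7500, 1.2500, 4.2500, -0.7500
Σ(xᵢ − x̄)² = 42.7500 ⇒ m₂ = 42.7500/4 = 10.68750
Σ(xᵢ − x̄)³ = -28.8750 ⇒ m₃ = -28.8750/4 = -7.21875
m₂^(3/2) = 10.68750^(1.5) = 34.93930
g₁ = m₃ / m₂^(3/2) = -7.21875 / 34.93930 ≈ -0.2066

-0.2066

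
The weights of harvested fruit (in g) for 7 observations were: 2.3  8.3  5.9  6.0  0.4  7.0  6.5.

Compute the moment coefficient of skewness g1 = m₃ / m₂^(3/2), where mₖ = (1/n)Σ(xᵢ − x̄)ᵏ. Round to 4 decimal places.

-0.7878

x̄ = (2.3 + 8.3 + 5.9 + 6.0 + 0.4 + 7.0 + 6.5) / 7 = 5.2000
deviations (xᵢ − x̄): -2.9000, 3.1000, 0.7000, 0.8000, -4.8000, 1.8000, 1.3000
Σ(xᵢ − x̄)² = 47.1200 ⇒ m₂ = 47.1200/7 = 6.73143
Σ(xᵢ − x̄)³ = -96.3060 ⇒ m₃ = -96.3060/7 = -13.75800
m₂^(3/2) = 6.73143^(1.5) = 17.46469
g1 = m₃ / m₂^(3/2) = -13.75800 / 17.46469 ≈ -0.7878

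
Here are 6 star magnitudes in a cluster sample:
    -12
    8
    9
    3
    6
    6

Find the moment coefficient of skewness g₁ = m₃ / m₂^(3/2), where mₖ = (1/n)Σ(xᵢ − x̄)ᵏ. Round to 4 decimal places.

x̄ = (-12 + 8 + 9 + 3 + 6 + 6) / 6 = 3.3333
deviations (xᵢ − x̄): -15.3333, 4.6667, 5.6667, -0.3333, 2.6667, 2.6667
Σ(xᵢ − x̄)² = 303.3333 ⇒ m₂ = 303.3333/6 = 50.55556
Σ(xᵢ − x̄)³ = -3283.5556 ⇒ m₃ = -3283.5556/6 = -547.25926
m₂^(3/2) = 50.55556^(1.5) = 359.46229
g₁ = m₃ / m₂^(3/2) = -547.25926 / 359.46229 ≈ -1.5224

-1.5224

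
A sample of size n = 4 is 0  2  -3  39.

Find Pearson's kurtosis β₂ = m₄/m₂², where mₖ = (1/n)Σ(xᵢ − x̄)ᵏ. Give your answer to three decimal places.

2.306

x̄ = 9.5000
Σ(xᵢ − x̄)² = 1173.0000 ⇒ m₂ = 293.25000
Σ(xᵢ − x̄)⁴ = 793058.2500 ⇒ m₄ = 198264.56250
m₂² = 85995.56250
β₂ = m₄/m₂² = 198264.56250 / 85995.56250 ≈ 2.306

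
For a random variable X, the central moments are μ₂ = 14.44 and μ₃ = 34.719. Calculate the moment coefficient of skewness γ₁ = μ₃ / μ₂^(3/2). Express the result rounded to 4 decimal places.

σ = √μ₂ = √14.44 = 3.80000
σ³ = μ₂^(3/2) = 54.87200
γ₁ = μ₃/σ³ = 34.719 / 54.87200 ≈ 0.6327

0.6327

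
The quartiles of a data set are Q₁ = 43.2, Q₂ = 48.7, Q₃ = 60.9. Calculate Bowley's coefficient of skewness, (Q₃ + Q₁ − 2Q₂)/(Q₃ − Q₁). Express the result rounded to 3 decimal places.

0.379

numerator: Q₃ + Q₁ − 2Q₂ = 60.9 + 43.2 − 2×48.7 = 6.7000
denominator: Q₃ − Q₁ = 60.9 − 43.2 = 17.7000
Bowley skewness = 6.7000 / 17.7000 ≈ 0.379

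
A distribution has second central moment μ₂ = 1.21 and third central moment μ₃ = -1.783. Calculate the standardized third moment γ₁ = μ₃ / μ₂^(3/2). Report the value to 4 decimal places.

σ = √μ₂ = √1.21 = 1.10000
σ³ = μ₂^(3/2) = 1.33100
γ₁ = μ₃/σ³ = -1.783 / 1.33100 ≈ -1.3396

-1.3396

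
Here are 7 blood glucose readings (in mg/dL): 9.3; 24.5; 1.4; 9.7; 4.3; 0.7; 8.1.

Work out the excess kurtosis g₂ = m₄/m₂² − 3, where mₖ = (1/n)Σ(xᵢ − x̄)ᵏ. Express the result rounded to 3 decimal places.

0.506

x̄ = 8.2857
Σ(xᵢ − x̄)² = 386.8086 ⇒ m₂ = 55.25837
Σ(xᵢ − x̄)⁴ = 74934.6447 ⇒ m₄ = 10704.94924
m₂² = 3053.48716
g₂ = m₄/m₂² − 3 = 3.50581 − 3 ≈ 0.506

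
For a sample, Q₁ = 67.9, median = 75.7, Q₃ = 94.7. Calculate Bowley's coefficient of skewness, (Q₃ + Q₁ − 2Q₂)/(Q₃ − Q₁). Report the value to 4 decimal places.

numerator: Q₃ + Q₁ − 2Q₂ = 94.7 + 67.9 − 2×75.7 = 11.2000
denominator: Q₃ − Q₁ = 94.7 − 67.9 = 26.8000
Bowley skewness = 11.2000 / 26.8000 ≈ 0.4179

0.4179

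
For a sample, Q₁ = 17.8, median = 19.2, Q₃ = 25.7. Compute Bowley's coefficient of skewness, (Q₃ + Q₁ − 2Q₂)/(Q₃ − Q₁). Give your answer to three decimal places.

numerator: Q₃ + Q₁ − 2Q₂ = 25.7 + 17.8 − 2×19.2 = 5.1000
denominator: Q₃ − Q₁ = 25.7 − 17.8 = 7.9000
Bowley skewness = 5.1000 / 7.9000 ≈ 0.646

0.646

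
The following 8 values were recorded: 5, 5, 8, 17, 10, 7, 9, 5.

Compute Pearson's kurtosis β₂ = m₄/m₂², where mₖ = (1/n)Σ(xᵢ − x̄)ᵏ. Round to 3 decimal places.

3.856

x̄ = 8.2500
Σ(xᵢ − x̄)² = 113.5000 ⇒ m₂ = 14.18750
Σ(xᵢ − x̄)⁴ = 6208.6563 ⇒ m₄ = 776.08203
m₂² = 201.28516
β₂ = m₄/m₂² = 776.08203 / 201.28516 ≈ 3.856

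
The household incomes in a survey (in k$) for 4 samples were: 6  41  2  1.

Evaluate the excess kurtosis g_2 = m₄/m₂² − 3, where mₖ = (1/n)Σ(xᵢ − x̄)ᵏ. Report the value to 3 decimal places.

x̄ = 12.5000
Σ(xᵢ − x̄)² = 1097.0000 ⇒ m₂ = 274.25000
Σ(xᵢ − x̄)⁴ = 691180.2500 ⇒ m₄ = 172795.06250
m₂² = 75213.06250
g_2 = m₄/m₂² − 3 = 2.29741 − 3 ≈ -0.703

-0.703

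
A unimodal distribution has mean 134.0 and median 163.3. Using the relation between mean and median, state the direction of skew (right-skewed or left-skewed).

mean − median = 134.0 − 163.3 = -29.3
mean < median ⇒ the longer tail is on the left ⇒ left-skewed (negatively skewed).

left-skewed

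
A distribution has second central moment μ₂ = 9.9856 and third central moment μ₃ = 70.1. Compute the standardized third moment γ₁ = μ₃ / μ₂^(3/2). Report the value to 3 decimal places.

σ = √μ₂ = √9.9856 = 3.16000
σ³ = μ₂^(3/2) = 31.55450
γ₁ = μ₃/σ³ = 70.1 / 31.55450 ≈ 2.222

2.222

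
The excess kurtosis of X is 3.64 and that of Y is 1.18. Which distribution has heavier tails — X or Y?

Higher excess kurtosis ⇒ heavier tails relative to the normal distribution.
3.64 vs 1.18: the larger is 3.64, so X has heavier tails.

X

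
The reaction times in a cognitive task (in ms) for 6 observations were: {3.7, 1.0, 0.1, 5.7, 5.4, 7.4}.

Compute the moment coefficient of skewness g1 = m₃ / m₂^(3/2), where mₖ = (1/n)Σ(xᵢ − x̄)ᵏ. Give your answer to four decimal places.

-0.2379

x̄ = (3.7 + 1.0 + 0.1 + 5.7 + 5.4 + 7.4) / 6 = 3.8833
deviations (xᵢ − x̄): -0.1833, -2.8833, -3.7833, 1.8167, 1.5167, 3.5167
Σ(xᵢ − x̄)² = 40.6283 ⇒ m₂ = 40.6283/6 = 6.77139
Σ(xᵢ − x̄)³ = -25.1556 ⇒ m₃ = -25.1556/6 = -4.19259
m₂^(3/2) = 6.77139^(1.5) = 17.62044
g1 = m₃ / m₂^(3/2) = -4.19259 / 17.62044 ≈ -0.2379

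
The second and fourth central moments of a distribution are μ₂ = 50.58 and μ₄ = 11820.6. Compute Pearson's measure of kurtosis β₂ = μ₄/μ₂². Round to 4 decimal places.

4.6204

μ₂² = 50.58² = 2558.33640
μ₄/μ₂² = 11820.6 / 2558.33640 = 4.62042
β₂ ≈ 4.6204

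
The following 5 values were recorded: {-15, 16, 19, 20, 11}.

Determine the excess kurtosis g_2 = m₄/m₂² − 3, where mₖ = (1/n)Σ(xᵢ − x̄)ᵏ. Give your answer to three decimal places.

x̄ = 10.2000
Σ(xᵢ − x̄)² = 842.8000 ⇒ m₂ = 168.56000
Σ(xᵢ − x̄)⁴ = 419628.4960 ⇒ m₄ = 83925.69920
m₂² = 28412.47360
g_2 = m₄/m₂² − 3 = 2.95383 − 3 ≈ -0.046

-0.046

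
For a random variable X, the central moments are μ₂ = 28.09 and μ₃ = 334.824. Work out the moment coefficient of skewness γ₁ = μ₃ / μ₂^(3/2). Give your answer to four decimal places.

σ = √μ₂ = √28.09 = 5.30000
σ³ = μ₂^(3/2) = 148.87700
γ₁ = μ₃/σ³ = 334.824 / 148.87700 ≈ 2.2490

2.2490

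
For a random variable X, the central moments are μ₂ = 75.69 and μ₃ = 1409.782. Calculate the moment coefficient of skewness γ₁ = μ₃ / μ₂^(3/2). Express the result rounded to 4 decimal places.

σ = √μ₂ = √75.69 = 8.70000
σ³ = μ₂^(3/2) = 658.50300
γ₁ = μ₃/σ³ = 1409.782 / 658.50300 ≈ 2.1409

2.1409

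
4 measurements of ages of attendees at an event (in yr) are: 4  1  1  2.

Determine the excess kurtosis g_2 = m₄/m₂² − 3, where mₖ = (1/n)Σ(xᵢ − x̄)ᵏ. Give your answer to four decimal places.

x̄ = 2.0000
Σ(xᵢ − x̄)² = 6.0000 ⇒ m₂ = 1.50000
Σ(xᵢ − x̄)⁴ = 18.0000 ⇒ m₄ = 4.50000
m₂² = 2.25000
g_2 = m₄/m₂² − 3 = 2.00000 − 3 ≈ -1.0000

-1.0000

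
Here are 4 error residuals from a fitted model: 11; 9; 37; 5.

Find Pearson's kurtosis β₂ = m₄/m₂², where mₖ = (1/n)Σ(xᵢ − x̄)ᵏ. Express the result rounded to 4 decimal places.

x̄ = 15.5000
Σ(xᵢ − x̄)² = 635.0000 ⇒ m₂ = 158.75000
Σ(xᵢ − x̄)⁴ = 228025.2500 ⇒ m₄ = 57006.31250
m₂² = 25201.56250
β₂ = m₄/m₂² = 57006.31250 / 25201.56250 ≈ 2.2620

2.2620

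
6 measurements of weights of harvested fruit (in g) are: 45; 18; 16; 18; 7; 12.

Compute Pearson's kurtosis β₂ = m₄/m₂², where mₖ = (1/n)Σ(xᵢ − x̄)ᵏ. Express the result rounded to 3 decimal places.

x̄ = 19.3333
Σ(xᵢ − x̄)² = 879.3333 ⇒ m₂ = 146.55556
Σ(xᵢ − x̄)⁴ = 460147.7778 ⇒ m₄ = 76691.29630
m₂² = 21478.53086
β₂ = m₄/m₂² = 76691.29630 / 21478.53086 ≈ 3.571

3.571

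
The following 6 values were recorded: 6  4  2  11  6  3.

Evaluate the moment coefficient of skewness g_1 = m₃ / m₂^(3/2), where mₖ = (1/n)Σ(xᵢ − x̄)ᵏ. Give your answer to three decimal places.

0.869

x̄ = (6 + 4 + 2 + 11 + 6 + 3) / 6 = 5.3333
deviations (xᵢ − x̄): 0.6667, -1.3333, -3.3333, 5.6667, 0.6667, -2.3333
Σ(xᵢ − x̄)² = 51.3333 ⇒ m₂ = 51.3333/6 = 8.55556
Σ(xᵢ − x̄)³ = 130.4444 ⇒ m₃ = 130.4444/6 = 21.74074
m₂^(3/2) = 8.55556^(1.5) = 25.02490
g_1 = m₃ / m₂^(3/2) = 21.74074 / 25.02490 ≈ 0.869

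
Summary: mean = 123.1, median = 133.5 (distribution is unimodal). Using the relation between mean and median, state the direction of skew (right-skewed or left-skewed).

left-skewed

mean − median = 123.1 − 133.5 = -10.4
mean < median ⇒ the longer tail is on the left ⇒ left-skewed (negatively skewed).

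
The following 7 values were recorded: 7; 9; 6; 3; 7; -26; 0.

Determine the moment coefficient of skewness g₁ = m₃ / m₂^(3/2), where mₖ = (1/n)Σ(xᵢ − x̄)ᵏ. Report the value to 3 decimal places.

x̄ = (7 + 9 + 6 + 3 + 7 - 26 + 0) / 7 = 0.8571
deviations (xᵢ − x̄): 6.1429, 8.1429, 5.1429, 2.1429, 6.1429, -26.8571, -0.8571
Σ(xᵢ − x̄)² = 894.8571 ⇒ m₂ = 894.8571/7 = 127.83673
Σ(xᵢ − x̄)³ = -18223.4694 ⇒ m₃ = -18223.4694/7 = -2603.35277
m₂^(3/2) = 127.83673^(1.5) = 1445.38487
g₁ = m₃ / m₂^(3/2) = -2603.35277 / 1445.38487 ≈ -1.801

-1.801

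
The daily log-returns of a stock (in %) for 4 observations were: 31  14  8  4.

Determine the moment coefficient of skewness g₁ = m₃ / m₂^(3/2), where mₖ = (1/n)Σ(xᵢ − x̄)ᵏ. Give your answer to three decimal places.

0.772

x̄ = (31 + 14 + 8 + 4) / 4 = 14.2500
deviations (xᵢ − x̄): 16.7500, -0.2500, -6.2500, -10.2500
Σ(xᵢ − x̄)² = 424.7500 ⇒ m₂ = 424.7500/4 = 106.18750
Σ(xᵢ − x̄)³ = 3378.3750 ⇒ m₃ = 3378.3750/4 = 844.59375
m₂^(3/2) = 106.18750^(1.5) = 1094.23372
g₁ = m₃ / m₂^(3/2) = 844.59375 / 1094.23372 ≈ 0.772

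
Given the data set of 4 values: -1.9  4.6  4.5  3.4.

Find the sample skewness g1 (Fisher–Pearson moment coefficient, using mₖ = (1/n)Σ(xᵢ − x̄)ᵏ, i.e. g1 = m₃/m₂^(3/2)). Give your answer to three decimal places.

x̄ = (-1.9 + 4.6 + 4.5 + 3.4) / 4 = 2.6500
deviations (xᵢ − x̄): -4.5500, 1.9500, 1.8500, 0.7500
Σ(xᵢ − x̄)² = 28.4900 ⇒ m₂ = 28.4900/4 = 7.12250
Σ(xᵢ − x̄)³ = -80.0280 ⇒ m₃ = -80.0280/4 = -20.00700
m₂^(3/2) = 7.12250^(1.5) = 19.00854
g1 = m₃ / m₂^(3/2) = -20.00700 / 19.00854 ≈ -1.053

-1.053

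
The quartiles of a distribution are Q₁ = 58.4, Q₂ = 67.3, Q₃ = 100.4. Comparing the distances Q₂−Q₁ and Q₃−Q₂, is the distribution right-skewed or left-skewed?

right-skewed

Q₂ − Q₁ = 8.9;  Q₃ − Q₂ = 33.1
Q₃ − Q₂ > Q₂ − Q₁ ⇒ the upper half is more spread out ⇒ right-skewed.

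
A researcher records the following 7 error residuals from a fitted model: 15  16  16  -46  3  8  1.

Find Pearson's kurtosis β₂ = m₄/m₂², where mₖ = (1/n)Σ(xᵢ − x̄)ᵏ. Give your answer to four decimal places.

x̄ = 1.8571
Σ(xᵢ − x̄)² = 2902.8571 ⇒ m₂ = 414.69388
Σ(xᵢ − x̄)⁴ = 5356781.8892 ⇒ m₄ = 765254.55560
m₂² = 171971.01208
β₂ = m₄/m₂² = 765254.55560 / 171971.01208 ≈ 4.4499

4.4499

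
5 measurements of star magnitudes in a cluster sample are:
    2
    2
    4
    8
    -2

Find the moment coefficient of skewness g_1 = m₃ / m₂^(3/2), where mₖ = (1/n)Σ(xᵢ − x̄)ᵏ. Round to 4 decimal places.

x̄ = (2 + 2 + 4 + 8 - 2) / 5 = 2.8000
deviations (xᵢ − x̄): -0.8000, -0.8000, 1.2000, 5.2000, -4.8000
Σ(xᵢ − x̄)² = 52.8000 ⇒ m₂ = 52.8000/5 = 10.56000
Σ(xᵢ − x̄)³ = 30.7200 ⇒ m₃ = 30.7200/5 = 6.14400
m₂^(3/2) = 10.56000^(1.5) = 34.31594
g_1 = m₃ / m₂^(3/2) = 6.14400 / 34.31594 ≈ 0.1790

0.1790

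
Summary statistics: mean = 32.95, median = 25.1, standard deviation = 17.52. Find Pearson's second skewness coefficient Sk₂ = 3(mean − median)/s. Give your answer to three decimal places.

1.344

Sk₂ = 3(32.95 − 25.1) / 17.52 = 3 × 7.8500 / 17.52
    = 23.5500 / 17.52 ≈ 1.344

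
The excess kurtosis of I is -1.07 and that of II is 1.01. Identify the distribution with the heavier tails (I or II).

Higher excess kurtosis ⇒ heavier tails relative to the normal distribution.
-1.07 vs 1.01: the larger is 1.01, so II has heavier tails. (II is leptokurtic — heavier-than-normal tails; the other is platykurtic.)

II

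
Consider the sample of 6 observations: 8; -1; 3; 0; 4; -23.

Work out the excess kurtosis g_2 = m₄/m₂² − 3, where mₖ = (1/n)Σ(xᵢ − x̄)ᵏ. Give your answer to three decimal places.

x̄ = -1.5000
Σ(xᵢ − x̄)² = 605.5000 ⇒ m₂ = 100.91667
Σ(xᵢ − x̄)⁴ = 223150.3750 ⇒ m₄ = 37191.72917
m₂² = 10184.17361
g_2 = m₄/m₂² − 3 = 3.65191 − 3 ≈ 0.652

0.652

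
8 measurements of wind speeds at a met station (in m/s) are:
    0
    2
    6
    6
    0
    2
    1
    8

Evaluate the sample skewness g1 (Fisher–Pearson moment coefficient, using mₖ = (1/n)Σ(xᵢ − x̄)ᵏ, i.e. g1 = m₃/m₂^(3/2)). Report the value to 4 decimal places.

x̄ = (0 + 2 + 6 + 6 + 0 + 2 + 1 + 8) / 8 = 3.1250
deviations (xᵢ − x̄): -3.1250, -1.1250, 2.8750, 2.8750, -3.1250, -1.1250, -2.1250, 4.8750
Σ(xᵢ − x̄)² = 66.8750 ⇒ m₂ = 66.8750/8 = 8.35938
Σ(xᵢ − x̄)³ = 89.9063 ⇒ m₃ = 89.9063/8 = 11.23828
m₂^(3/2) = 8.35938^(1.5) = 24.16911
g1 = m₃ / m₂^(3/2) = 11.23828 / 24.16911 ≈ 0.4650

0.4650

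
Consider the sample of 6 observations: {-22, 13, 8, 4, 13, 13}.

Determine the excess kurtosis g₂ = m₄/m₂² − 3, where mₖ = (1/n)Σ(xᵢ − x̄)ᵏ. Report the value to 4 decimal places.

x̄ = 4.8333
Σ(xᵢ − x̄)² = 930.8333 ⇒ m₂ = 155.13889
Σ(xᵢ − x̄)⁴ = 531885.4861 ⇒ m₄ = 88647.58102
m₂² = 24068.07485
g₂ = m₄/m₂² − 3 = 3.68320 − 3 ≈ 0.6832

0.6832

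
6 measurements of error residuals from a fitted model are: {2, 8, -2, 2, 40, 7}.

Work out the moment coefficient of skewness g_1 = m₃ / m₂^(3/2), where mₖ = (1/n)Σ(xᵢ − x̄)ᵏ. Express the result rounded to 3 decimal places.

x̄ = (2 + 8 - 2 + 2 + 40 + 7) / 6 = 9.5000
deviations (xᵢ − x̄): -7.5000, -1.5000, -11.5000, -7.5000, 30.5000, -2.5000
Σ(xᵢ − x̄)² = 1183.5000 ⇒ m₂ = 1183.5000/6 = 197.25000
Σ(xᵢ − x̄)³ = 25989.0000 ⇒ m₃ = 25989.0000/6 = 4331.50000
m₂^(3/2) = 197.25000^(1.5) = 2770.29181
g_1 = m₃ / m₂^(3/2) = 4331.50000 / 2770.29181 ≈ 1.564

1.564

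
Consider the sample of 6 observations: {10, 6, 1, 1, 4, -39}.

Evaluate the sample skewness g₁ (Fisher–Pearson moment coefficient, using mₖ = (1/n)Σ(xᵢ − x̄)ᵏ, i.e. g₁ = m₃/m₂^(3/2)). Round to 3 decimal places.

x̄ = (10 + 6 + 1 + 1 + 4 - 39) / 6 = -2.8333
deviations (xᵢ − x̄): 12.8333, 8.8333, 3.8333, 3.8333, 6.8333, -36.1667
Σ(xᵢ − x̄)² = 1626.8333 ⇒ m₂ = 1626.8333/6 = 271.13889
Σ(xᵢ − x̄)³ = -44072.4444 ⇒ m₃ = -44072.4444/6 = -7345.40741
m₂^(3/2) = 271.13889^(1.5) = 4464.65308
g₁ = m₃ / m₂^(3/2) = -7345.40741 / 4464.65308 ≈ -1.645

-1.645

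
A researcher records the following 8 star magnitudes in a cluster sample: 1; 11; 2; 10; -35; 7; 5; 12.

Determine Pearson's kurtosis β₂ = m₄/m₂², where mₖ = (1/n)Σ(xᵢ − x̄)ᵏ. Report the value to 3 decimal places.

x̄ = 1.6250
Σ(xᵢ − x̄)² = 1647.8750 ⇒ m₂ = 205.98438
Σ(xᵢ − x̄)⁴ = 1824524.3691 ⇒ m₄ = 228065.54614
m₂² = 42429.56274
β₂ = m₄/m₂² = 228065.54614 / 42429.56274 ≈ 5.375

5.375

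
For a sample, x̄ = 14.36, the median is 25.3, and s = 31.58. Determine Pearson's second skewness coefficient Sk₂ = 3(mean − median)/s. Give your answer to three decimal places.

Sk₂ = 3(14.36 − 25.3) / 31.58 = 3 × -10.9400 / 31.58
    = -32.8200 / 31.58 ≈ -1.039

-1.039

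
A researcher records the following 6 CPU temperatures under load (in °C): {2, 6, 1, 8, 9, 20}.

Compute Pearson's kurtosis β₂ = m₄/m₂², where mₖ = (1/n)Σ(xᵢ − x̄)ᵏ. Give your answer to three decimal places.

x̄ = 7.6667
Σ(xᵢ − x̄)² = 233.3333 ⇒ m₂ = 38.88889
Σ(xᵢ − x̄)⁴ = 26155.1111 ⇒ m₄ = 4359.18519
m₂² = 1512.34568
β₂ = m₄/m₂² = 4359.18519 / 1512.34568 ≈ 2.882

2.882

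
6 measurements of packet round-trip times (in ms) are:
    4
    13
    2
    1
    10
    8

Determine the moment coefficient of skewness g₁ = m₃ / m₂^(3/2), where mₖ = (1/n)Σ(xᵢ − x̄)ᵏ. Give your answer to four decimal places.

x̄ = (4 + 13 + 2 + 1 + 10 + 8) / 6 = 6.3333
deviations (xᵢ − x̄): -2.3333, 6.6667, -4.3333, -5.3333, 3.6667, 1.6667
Σ(xᵢ − x̄)² = 113.3333 ⇒ m₂ = 113.3333/6 = 18.88889
Σ(xᵢ − x̄)³ = 104.4444 ⇒ m₃ = 104.4444/6 = 17.40741
m₂^(3/2) = 18.88889^(1.5) = 82.09366
g₁ = m₃ / m₂^(3/2) = 17.40741 / 82.09366 ≈ 0.2120

0.2120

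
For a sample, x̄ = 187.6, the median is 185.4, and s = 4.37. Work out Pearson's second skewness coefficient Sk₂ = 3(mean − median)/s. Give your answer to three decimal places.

1.510

Sk₂ = 3(187.6 − 185.4) / 4.37 = 3 × 2.2000 / 4.37
    = 6.6000 / 4.37 ≈ 1.510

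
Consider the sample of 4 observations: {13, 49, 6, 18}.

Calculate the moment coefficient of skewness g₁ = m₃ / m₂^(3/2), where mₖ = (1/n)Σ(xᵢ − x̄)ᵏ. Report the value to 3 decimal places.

x̄ = (13 + 49 + 6 + 18) / 4 = 21.5000
deviations (xᵢ − x̄): -8.5000, 27.5000, -15.5000, -3.5000
Σ(xᵢ − x̄)² = 1081.0000 ⇒ m₂ = 1081.0000/4 = 270.25000
Σ(xᵢ − x̄)³ = 16416.0000 ⇒ m₃ = 16416.0000/4 = 4104.00000
m₂^(3/2) = 270.25000^(1.5) = 4442.71602
g₁ = m₃ / m₂^(3/2) = 4104.00000 / 4442.71602 ≈ 0.924

0.924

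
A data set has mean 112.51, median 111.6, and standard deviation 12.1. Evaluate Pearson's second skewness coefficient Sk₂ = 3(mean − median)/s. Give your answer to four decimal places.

Sk₂ = 3(112.51 − 111.6) / 12.1 = 3 × 0.9100 / 12.1
    = 2.7300 / 12.1 ≈ 0.2256

0.2256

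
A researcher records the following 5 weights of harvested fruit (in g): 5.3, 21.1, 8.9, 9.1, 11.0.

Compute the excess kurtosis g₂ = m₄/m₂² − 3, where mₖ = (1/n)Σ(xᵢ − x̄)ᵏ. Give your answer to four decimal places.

x̄ = 11.0800
Σ(xᵢ − x̄)² = 142.4880 ⇒ m₂ = 28.49760
Σ(xᵢ − x̄)⁴ = 11234.3164 ⇒ m₄ = 2246.86328
m₂² = 812.11321
g₂ = m₄/m₂² − 3 = 2.76669 − 3 ≈ -0.2333

-0.2333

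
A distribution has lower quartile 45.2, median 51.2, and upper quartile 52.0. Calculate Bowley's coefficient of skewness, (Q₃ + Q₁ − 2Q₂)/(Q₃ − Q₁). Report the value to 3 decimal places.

numerator: Q₃ + Q₁ − 2Q₂ = 52.0 + 45.2 − 2×51.2 = -5.2000
denominator: Q₃ − Q₁ = 52.0 − 45.2 = 6.8000
Bowley skewness = -5.2000 / 6.8000 ≈ -0.765

-0.765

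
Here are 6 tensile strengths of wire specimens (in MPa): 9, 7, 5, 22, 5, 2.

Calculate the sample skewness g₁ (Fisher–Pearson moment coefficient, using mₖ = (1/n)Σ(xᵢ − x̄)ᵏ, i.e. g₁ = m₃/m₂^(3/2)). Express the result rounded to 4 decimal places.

1.3663

x̄ = (9 + 7 + 5 + 22 + 5 + 2) / 6 = 8.3333
deviations (xᵢ − x̄): 0.6667, -1.3333, -3.3333, 13.6667, -3.3333, -6.3333
Σ(xᵢ − x̄)² = 251.3333 ⇒ m₂ = 251.3333/6 = 41.88889
Σ(xᵢ − x̄)³ = 2222.4444 ⇒ m₃ = 2222.4444/6 = 370.40741
m₂^(3/2) = 41.88889^(1.5) = 271.11170
g₁ = m₃ / m₂^(3/2) = 370.40741 / 271.11170 ≈ 1.3663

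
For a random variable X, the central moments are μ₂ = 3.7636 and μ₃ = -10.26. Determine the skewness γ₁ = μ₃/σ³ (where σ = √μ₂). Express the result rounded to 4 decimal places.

-1.4052

σ = √μ₂ = √3.7636 = 1.94000
σ³ = μ₂^(3/2) = 7.30138
γ₁ = μ₃/σ³ = -10.26 / 7.30138 ≈ -1.4052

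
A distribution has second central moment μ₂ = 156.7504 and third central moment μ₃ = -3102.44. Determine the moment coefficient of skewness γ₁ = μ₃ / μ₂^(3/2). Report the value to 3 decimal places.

-1.581

σ = √μ₂ = √156.7504 = 12.52000
σ³ = μ₂^(3/2) = 1962.51501
γ₁ = μ₃/σ³ = -3102.44 / 1962.51501 ≈ -1.581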